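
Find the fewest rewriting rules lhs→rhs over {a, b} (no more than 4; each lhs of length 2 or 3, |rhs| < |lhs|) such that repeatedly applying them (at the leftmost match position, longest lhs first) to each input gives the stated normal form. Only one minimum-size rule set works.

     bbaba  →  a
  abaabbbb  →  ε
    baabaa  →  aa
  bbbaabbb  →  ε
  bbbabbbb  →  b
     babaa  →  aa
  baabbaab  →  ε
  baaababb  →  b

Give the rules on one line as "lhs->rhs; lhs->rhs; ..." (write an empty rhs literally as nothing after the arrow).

  | bbaba => aba => a
  | abaabbbb => aabbbb => abbb => bb => ε
  | baabaa => babaa => bbaa => aa
  | bbbaabbb => baabbb => babbb => bbbb => bb => ε

ab->; ba->b; bb->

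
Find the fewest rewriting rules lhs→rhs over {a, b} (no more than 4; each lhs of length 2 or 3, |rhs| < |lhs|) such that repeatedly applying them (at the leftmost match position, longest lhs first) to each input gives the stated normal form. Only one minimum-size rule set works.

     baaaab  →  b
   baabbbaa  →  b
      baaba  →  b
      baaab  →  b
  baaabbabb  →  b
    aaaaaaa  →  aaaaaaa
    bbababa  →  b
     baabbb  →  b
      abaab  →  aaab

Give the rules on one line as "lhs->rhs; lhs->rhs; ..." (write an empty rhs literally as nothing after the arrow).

aba->aa; ba->b; bb->b

  | baaaab => baaab => baab => bab => bb => b
  | baabbbaa => babbbaa => bbbbaa => bbbaa => bbaa => baa => ba => b
  | baaba => baba => bba => ba => b
  | baaab => baab => bab => bb => b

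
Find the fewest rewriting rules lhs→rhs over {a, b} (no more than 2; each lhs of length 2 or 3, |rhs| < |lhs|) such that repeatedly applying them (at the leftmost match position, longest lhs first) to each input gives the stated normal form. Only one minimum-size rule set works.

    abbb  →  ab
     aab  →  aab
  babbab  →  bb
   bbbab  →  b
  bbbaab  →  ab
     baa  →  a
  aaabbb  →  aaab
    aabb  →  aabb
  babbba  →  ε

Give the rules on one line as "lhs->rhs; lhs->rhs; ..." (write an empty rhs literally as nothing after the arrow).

  | abbb => ab
  | aab
  | babbab => bbab => bb
  | bbbab => bab => b

ba->; bbb->b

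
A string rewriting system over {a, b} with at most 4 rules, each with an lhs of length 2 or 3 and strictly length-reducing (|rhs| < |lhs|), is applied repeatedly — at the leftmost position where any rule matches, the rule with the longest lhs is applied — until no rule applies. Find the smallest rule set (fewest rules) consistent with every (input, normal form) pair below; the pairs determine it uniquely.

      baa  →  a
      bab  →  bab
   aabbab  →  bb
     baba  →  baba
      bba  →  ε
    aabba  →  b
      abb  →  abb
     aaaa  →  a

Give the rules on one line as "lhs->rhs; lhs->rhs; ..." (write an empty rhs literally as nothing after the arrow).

aa->b; baa->a; bba->

  | baa => a
  | bab
  | aabbab => bbbab => bb
  | baba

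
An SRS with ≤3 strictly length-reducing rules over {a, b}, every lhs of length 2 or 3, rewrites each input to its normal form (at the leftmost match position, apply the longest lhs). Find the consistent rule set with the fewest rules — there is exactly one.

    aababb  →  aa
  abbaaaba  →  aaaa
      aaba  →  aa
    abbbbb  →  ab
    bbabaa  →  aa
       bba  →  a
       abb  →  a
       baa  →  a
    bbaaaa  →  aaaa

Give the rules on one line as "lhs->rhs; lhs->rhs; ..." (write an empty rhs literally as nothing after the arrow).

  | aababb => aabb => aa
  | abbaaaba => aaaaba => aaaa
  | aaba => aa
  | abbbbb => abbb => ab

ba->; bb->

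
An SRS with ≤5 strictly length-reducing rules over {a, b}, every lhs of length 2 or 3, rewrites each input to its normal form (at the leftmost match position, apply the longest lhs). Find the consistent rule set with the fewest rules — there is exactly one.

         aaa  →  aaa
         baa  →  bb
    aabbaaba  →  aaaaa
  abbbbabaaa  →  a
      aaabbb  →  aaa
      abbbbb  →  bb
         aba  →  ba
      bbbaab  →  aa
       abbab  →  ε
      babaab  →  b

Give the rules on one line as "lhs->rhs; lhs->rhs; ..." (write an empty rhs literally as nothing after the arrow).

  | aaa
  | baa => bb
  | aabbaaba => aabaaba => aaaaba => aaaaa
  | abbbbabaaa => bbbbabaaa => babaaa => bbaaa => bbba => a

aab->aa; ab->b; baa->bb; bbb->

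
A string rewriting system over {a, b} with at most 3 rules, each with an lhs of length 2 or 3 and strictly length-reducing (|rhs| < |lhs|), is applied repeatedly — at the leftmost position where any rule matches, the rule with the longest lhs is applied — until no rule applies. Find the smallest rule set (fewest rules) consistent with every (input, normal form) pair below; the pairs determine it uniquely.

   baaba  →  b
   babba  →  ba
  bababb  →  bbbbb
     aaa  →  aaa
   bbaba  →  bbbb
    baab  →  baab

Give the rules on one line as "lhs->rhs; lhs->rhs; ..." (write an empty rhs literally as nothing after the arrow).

  | baaba => babb => b
  | babba => ba
  | bababb => bbbbb
  | aaa

aba->bb; abb->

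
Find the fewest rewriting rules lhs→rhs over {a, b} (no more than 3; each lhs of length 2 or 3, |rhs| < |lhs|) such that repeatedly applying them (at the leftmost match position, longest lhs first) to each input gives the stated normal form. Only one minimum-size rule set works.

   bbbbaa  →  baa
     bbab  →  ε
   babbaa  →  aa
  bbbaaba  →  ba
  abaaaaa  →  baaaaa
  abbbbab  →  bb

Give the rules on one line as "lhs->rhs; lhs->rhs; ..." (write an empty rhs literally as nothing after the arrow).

  | bbbbaa => baa
  | bbab => bbb => ε
  | babbaa => bbbaa => aa
  | bbbaaba => aaba => aba => ba

ab->b; bbb->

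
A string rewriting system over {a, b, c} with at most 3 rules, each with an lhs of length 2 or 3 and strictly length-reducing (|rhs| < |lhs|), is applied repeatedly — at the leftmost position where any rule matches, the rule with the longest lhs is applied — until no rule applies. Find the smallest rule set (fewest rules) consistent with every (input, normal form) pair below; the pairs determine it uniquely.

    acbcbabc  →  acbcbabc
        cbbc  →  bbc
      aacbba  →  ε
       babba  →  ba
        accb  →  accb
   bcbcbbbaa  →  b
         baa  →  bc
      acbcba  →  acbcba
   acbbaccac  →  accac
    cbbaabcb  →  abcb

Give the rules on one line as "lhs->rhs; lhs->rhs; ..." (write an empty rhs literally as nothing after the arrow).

  | acbcbabc
  | cbbc => bbc
  | aacbba => ccbba => cbba => bba => ε
  | babba => ba

aa->c; bba->; cbb->bb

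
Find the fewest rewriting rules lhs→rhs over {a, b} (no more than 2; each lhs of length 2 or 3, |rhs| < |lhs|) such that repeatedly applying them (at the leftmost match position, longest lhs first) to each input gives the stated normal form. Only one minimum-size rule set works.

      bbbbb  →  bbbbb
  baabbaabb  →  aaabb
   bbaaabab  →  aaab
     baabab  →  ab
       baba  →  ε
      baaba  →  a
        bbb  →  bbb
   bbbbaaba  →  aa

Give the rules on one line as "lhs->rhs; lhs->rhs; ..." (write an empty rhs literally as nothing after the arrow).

ba->; bba->a

  | bbbbb
  | baabbaabb => abbaabb => aaabb
  | bbaaabab => aaabab => aaab
  | baabab => abab => ab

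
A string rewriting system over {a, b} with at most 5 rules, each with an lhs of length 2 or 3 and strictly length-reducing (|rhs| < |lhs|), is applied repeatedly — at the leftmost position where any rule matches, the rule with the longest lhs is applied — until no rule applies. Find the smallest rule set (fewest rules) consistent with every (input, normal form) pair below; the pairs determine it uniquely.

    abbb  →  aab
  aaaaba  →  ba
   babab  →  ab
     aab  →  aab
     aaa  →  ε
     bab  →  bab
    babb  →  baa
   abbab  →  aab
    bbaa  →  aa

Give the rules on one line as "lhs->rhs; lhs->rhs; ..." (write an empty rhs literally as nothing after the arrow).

  | abbb => aab
  | aaaaba => aba => ba
  | babab => bbab => ab
  | aab

aaa->; aba->ba; bb->a; bba->a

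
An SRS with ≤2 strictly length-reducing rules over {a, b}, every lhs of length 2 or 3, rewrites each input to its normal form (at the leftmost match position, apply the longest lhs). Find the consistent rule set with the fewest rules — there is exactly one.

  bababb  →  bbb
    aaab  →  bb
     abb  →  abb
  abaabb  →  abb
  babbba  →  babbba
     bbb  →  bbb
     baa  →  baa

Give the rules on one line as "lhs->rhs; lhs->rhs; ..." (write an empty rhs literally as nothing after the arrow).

  | bababb => bbb
  | aaab => bb
  | abb
  | abaabb => abb

aaa->b; aba->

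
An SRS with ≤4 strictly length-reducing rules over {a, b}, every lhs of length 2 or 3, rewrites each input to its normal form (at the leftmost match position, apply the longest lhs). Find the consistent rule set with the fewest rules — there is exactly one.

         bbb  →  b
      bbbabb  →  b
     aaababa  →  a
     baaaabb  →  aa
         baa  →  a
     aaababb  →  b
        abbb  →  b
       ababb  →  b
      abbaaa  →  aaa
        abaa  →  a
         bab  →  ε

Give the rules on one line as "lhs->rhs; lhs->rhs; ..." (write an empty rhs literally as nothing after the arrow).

ab->b; abb->; baa->a; bb->

  | bbb => b
  | bbbabb => babb => b
  | aaababa => aababa => ababa => baba => bba => a
  | baaaabb => aaabb => aa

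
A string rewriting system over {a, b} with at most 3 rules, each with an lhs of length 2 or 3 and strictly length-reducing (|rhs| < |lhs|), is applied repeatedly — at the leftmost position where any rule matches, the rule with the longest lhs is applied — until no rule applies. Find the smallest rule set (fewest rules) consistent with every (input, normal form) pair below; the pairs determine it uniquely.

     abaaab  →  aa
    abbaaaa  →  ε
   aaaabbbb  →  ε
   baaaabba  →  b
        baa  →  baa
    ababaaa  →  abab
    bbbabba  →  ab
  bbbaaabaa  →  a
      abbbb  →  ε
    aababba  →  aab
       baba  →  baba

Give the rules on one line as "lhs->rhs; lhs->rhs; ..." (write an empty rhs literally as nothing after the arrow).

aaa->; bb->a

  | abaaab => abb => aa
  | abbaaaa => aaaaaa => aaa => ε
  | aaaabbbb => abbbb => aabb => aaa => ε
  | baaaabba => babba => baaa => b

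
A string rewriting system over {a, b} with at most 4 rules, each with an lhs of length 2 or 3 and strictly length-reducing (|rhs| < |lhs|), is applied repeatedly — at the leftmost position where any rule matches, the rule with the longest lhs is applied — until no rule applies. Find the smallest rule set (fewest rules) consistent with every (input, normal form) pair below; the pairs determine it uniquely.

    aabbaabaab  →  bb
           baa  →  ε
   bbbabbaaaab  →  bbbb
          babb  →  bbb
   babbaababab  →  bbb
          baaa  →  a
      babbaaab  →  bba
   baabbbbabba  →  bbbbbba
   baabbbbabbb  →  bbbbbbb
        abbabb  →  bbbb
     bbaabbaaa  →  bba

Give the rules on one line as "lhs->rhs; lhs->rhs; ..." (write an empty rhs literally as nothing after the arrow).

  | aabbaabaab => abbaabaab => bbaabaab => bbaab => bb
  | baa => ε
  | bbbabbaaaab => bbbbbaaaab => bbbbaab => bbbb
  | babb => bbb

ab->a; abb->bb; baa->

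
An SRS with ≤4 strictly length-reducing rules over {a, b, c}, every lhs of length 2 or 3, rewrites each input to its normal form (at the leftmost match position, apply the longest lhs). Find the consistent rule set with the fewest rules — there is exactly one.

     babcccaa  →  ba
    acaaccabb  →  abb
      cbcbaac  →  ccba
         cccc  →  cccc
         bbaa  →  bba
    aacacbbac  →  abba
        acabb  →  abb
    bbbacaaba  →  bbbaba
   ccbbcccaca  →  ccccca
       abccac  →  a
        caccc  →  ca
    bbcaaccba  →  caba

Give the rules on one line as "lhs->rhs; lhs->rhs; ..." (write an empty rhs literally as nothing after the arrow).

aa->a; ac->a; bc->c

  | babcccaa => bacccaa => baccaa => bacaa => baaa => baa => ba
  | acaaccabb => aaaccabb => aaccabb => accabb => acabb => aabb => abb
  | cbcbaac => ccbaac => ccbac => ccba
  | cccc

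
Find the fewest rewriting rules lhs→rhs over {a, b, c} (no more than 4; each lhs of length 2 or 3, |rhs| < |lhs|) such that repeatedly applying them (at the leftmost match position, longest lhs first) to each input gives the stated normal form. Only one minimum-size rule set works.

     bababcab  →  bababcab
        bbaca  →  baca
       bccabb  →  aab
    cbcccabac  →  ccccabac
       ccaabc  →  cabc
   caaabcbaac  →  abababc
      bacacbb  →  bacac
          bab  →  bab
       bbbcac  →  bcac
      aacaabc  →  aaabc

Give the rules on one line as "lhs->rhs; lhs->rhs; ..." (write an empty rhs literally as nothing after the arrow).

bb->b; bcc->a; caa->ab; cb->c

  | bababcab
  | bbaca => baca
  | bccabb => aabb => aab
  | cbcccabac => ccccabac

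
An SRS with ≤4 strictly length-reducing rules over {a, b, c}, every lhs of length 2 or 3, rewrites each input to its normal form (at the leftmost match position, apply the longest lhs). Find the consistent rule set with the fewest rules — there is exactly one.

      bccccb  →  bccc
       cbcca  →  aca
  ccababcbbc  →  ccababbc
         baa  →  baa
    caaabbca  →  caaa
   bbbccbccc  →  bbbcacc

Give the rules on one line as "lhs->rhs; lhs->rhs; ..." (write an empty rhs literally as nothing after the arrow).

  | bccccb => bccc
  | cbcca => aca
  | ccababcbbc => ccababbc
  | baa

aab->c; cb->; cbc->a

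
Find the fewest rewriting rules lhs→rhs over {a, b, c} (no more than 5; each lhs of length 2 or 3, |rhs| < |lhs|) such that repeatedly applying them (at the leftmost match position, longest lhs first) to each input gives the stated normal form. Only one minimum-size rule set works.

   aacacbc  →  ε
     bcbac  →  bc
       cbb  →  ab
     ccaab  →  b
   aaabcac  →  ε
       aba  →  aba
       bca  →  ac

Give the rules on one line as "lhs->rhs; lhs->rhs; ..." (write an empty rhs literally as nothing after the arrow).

  | aacacbc => cacbc => caac => cc => ε
  | bcbac => baac => bc
  | cbb => ab
  | ccaab => aab => b

aa->; bca->ac; cb->a; cc->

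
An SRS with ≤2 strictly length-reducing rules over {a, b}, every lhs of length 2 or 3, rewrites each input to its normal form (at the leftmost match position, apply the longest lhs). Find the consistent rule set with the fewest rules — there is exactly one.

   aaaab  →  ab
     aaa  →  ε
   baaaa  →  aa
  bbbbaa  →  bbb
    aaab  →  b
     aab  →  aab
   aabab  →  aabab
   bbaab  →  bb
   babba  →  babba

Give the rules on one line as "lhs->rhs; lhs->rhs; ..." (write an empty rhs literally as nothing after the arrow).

aaa->; baa->

  | aaaab => ab
  | aaa => ε
  | baaaa => aa
  | bbbbaa => bbb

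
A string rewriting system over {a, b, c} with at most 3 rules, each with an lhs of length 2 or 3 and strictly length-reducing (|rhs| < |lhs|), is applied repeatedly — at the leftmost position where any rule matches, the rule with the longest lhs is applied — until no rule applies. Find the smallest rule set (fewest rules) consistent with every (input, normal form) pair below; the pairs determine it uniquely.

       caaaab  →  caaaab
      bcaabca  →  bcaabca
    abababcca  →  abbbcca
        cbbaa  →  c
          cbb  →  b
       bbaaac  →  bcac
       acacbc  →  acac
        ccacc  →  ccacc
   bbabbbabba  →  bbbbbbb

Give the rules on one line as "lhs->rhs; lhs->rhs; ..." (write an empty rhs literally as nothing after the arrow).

  | caaaab
  | bcaabca
  | abababcca => abbabcca => abbbcca
  | cbbaa => baa => c

ba->b; baa->c; cb->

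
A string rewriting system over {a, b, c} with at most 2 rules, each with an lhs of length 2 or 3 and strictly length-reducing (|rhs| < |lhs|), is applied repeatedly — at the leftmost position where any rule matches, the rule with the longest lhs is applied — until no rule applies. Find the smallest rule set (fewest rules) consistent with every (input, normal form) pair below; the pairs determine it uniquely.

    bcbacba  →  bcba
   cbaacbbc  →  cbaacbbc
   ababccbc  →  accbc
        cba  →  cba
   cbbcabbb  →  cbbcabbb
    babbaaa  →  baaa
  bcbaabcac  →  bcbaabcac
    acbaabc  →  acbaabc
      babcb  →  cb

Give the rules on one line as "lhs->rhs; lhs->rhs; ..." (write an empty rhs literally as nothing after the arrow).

  | bcbacba => bcba
  | cbaacbbc
  | ababccbc => accbc
  | cba

bab->; bac->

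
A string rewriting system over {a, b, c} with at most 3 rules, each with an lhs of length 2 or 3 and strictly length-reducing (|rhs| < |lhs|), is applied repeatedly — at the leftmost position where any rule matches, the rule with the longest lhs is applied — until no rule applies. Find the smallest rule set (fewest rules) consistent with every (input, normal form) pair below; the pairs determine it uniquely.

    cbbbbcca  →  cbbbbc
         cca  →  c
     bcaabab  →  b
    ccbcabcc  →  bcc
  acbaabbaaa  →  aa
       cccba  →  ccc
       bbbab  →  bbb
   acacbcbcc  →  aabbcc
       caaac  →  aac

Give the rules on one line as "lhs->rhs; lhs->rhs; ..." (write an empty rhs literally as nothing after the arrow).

  | cbbbbcca => cbbbbc
  | cca => c
  | bcaabab => babab => bab => b
  | ccbcabcc => cababcc => babcc => bcc

ba->; ca->; cbc->ab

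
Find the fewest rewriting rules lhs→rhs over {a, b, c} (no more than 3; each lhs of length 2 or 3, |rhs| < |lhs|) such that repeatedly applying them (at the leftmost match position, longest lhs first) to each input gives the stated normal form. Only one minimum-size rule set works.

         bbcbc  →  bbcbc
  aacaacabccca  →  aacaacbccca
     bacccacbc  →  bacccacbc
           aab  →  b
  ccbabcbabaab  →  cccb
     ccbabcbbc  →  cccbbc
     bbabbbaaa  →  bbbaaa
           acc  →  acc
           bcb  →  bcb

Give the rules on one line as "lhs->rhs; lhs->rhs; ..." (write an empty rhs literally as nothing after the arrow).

  | bbcbc
  | aacaacabccca => aacaacbccca
  | bacccacbc
  | aab => ab => b

ab->b; bab->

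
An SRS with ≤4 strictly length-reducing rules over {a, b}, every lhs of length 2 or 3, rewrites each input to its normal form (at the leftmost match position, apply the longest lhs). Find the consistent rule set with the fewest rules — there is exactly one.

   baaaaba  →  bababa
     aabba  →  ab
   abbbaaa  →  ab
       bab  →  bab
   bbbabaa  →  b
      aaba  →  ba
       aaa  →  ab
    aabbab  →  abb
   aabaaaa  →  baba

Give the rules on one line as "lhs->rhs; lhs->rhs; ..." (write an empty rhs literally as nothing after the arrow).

aa->; aaa->ab; bba->ab; bbb->a

  | baaaaba => bababa
  | aabba => bba => ab
  | abbbaaa => aaaaa => abaa => ab
  | bab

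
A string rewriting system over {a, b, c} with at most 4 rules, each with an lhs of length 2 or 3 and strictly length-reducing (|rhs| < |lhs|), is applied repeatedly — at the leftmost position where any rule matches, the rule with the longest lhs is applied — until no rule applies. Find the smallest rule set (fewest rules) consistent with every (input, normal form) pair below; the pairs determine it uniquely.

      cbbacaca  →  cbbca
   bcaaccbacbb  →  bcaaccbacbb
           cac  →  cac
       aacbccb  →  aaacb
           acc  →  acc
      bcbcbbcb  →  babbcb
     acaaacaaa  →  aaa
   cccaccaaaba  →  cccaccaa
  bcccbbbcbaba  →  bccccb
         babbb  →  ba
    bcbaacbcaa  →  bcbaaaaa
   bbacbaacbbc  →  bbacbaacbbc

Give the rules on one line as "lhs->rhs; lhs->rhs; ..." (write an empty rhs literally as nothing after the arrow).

  | cbbacaca => cbbca
  | bcaaccbacbb
  | cac
  | aacbccb => aaacb

aba->; aca->; bbb->; cbc->a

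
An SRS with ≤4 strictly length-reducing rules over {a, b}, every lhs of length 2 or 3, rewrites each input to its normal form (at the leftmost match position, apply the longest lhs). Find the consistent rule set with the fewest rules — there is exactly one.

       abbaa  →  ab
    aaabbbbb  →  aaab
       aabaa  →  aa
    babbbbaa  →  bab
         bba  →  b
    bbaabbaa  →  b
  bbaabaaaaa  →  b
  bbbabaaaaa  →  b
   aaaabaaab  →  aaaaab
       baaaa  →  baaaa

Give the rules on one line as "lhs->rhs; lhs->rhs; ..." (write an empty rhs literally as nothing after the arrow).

aba->; bb->b; bba->bb

  | abbaa => abba => abb => ab
  | aaabbbbb => aaabbbb => aaabbb => aaabb => aaab
  | aabaa => aa
  | babbbbaa => babbbaa => babbaa => babba => babb => bab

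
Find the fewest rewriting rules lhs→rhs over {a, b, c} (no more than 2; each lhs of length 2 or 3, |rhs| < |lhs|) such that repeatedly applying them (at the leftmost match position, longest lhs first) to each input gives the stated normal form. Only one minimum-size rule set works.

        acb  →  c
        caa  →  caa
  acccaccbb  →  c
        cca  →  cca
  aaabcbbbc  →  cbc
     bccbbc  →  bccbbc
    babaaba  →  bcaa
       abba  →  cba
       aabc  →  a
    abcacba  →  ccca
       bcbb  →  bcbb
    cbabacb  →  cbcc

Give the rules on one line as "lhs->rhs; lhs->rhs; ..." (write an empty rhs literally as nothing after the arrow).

  | acb => ab => c
  | caa
  | acccaccbb => accaccbb => acaccbb => aaccbb => aacbb => aabb => acb => ab => c
  | cca

ab->c; ac->a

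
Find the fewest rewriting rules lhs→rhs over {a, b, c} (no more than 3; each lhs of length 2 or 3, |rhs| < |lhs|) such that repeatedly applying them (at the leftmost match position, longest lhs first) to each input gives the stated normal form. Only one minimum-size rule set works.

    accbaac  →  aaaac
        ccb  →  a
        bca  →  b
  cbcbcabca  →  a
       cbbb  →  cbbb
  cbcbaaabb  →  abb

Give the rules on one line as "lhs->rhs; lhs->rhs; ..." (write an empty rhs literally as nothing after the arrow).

bcb->c; ca->; ccb->a

  | accbaac => aaaac
  | ccb => a
  | bca => b
  | cbcbcabca => cccabca => ccbca => aca => a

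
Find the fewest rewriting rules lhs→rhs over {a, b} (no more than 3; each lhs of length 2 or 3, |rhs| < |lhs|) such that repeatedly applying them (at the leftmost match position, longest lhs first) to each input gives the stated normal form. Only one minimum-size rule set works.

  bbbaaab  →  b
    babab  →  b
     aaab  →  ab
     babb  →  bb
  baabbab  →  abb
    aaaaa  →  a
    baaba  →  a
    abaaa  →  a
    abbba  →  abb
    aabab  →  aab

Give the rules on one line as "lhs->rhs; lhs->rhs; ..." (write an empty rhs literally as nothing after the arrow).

aaa->a; ba->

  | bbbaaab => bbaab => bab => b
  | babab => bab => b
  | aaab => ab
  | babb => bb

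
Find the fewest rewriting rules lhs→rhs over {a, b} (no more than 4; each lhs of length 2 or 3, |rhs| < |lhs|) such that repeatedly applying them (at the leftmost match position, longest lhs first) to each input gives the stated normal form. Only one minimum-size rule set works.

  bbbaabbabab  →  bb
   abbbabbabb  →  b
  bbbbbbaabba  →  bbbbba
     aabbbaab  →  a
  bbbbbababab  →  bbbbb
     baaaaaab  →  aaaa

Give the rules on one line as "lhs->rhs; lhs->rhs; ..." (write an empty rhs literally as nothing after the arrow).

  | bbbaabbabab => bbabbabab => bbabab => bbab => bb
  | abbbabbabb => babbabb => babb => b
  | bbbbbbaabba => bbbbbabba => bbbbba
  | aabbbaab => abaab => aab => a

ab->; abb->; baa->a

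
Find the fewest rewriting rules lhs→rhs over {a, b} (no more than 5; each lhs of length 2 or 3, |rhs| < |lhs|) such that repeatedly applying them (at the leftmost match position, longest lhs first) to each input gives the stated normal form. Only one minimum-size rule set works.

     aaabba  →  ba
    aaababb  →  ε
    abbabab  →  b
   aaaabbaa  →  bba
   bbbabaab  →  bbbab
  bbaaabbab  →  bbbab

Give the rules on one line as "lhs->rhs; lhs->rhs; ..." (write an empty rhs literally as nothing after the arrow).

aa->a; aaa->ab; aba->; abb->

  | aaabba => abbba => ba
  | aaababb => abbabb => abb => ε
  | abbabab => abab => b
  | aaaabbaa => ababbaa => bbaa => bba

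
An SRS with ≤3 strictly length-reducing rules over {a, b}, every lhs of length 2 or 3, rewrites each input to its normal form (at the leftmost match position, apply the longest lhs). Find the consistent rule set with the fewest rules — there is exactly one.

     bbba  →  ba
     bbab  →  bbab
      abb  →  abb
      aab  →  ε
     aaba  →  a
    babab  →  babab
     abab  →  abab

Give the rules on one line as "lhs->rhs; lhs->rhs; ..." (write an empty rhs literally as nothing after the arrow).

  | bbba => ba
  | bbab
  | abb
  | aab => ε

aab->; bbb->b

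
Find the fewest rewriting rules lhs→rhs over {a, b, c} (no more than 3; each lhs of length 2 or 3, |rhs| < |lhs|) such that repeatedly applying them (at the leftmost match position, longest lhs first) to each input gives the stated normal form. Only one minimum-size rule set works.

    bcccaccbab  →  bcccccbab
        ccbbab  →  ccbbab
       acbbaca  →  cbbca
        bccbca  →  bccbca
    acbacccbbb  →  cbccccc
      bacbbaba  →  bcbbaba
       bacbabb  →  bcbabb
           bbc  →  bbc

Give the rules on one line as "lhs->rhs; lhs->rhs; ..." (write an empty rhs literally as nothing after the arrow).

  | bcccaccbab => bcccccbab
  | ccbbab
  | acbbaca => cbbaca => cbbca
  | bccbca

ac->c; bbb->cc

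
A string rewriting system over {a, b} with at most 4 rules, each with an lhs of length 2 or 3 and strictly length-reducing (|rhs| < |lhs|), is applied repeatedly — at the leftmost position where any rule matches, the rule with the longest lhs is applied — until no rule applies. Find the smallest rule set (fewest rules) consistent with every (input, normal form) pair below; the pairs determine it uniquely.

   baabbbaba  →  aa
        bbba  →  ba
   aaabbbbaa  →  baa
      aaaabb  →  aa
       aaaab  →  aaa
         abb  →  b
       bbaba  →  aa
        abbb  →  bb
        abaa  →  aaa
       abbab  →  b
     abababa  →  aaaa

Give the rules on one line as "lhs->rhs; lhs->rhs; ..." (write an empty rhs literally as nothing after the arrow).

  | baabbbaba => babbaba => bbaba => aba => aa
  | bbba => ba
  | aaabbbbaa => aabbbaa => abbaa => baa
  | aaaabb => aaab => aa

ab->; aba->aa; bba->a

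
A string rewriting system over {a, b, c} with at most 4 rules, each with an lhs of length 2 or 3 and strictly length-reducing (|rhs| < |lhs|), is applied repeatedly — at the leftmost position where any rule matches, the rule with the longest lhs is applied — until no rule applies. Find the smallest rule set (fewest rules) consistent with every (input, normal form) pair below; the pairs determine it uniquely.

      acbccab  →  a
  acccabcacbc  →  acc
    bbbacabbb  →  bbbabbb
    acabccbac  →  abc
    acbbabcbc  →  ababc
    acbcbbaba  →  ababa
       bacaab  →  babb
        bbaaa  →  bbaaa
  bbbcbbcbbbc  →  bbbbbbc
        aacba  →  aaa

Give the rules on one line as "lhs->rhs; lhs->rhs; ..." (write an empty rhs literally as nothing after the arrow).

ca->; caa->b; cb->

  | acbccab => accab => acb => a
  | acccabcacbc => accbcacbc => accacbc => accbc => acc
  | bbbacabbb => bbbabbb
  | acabccbac => abccbac => abcac => abc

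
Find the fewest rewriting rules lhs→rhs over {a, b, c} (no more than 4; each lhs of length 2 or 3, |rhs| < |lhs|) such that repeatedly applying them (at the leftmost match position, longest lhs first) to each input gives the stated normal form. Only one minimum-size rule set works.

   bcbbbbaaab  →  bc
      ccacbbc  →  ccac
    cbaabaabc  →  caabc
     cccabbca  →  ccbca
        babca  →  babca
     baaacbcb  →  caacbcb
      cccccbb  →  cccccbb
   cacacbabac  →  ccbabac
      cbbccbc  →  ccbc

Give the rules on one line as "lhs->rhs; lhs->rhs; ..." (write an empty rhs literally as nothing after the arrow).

aca->; baa->ca; bbc->; cab->

  | bcbbbbaaab => bcbbbcaab => bcbaab => bccab => bc
  | ccacbbc => ccac
  | cbaabaabc => ccabaabc => caabc
  | cccabbca => ccbca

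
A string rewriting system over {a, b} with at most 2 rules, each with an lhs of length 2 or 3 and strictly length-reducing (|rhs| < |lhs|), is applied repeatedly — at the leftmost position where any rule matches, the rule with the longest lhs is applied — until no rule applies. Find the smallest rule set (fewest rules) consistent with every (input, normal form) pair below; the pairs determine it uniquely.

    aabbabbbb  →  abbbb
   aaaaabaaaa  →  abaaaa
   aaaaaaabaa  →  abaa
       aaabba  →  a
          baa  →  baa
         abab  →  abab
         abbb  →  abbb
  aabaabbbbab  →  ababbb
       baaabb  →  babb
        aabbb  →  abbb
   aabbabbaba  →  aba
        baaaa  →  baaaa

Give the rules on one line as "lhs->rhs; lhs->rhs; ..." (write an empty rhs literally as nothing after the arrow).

aab->ab; bba->

  | aabbabbbb => abbabbbb => abbbb
  | aaaaabaaaa => aaaabaaaa => aaabaaaa => aabaaaa => abaaaa
  | aaaaaaabaa => aaaaaabaa => aaaaabaa => aaaabaa => aaabaa => aabaa => abaa
  | aaabba => aabba => abba => a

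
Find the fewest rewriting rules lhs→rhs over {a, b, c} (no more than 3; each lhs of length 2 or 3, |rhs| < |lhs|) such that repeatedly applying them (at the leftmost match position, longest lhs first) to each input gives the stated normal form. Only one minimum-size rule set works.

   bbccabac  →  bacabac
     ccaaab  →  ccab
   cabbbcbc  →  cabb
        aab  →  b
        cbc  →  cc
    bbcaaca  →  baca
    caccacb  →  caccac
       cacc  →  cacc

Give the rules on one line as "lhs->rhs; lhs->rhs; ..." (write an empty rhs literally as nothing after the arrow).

  | bbccabac => bacabac
  | ccaaab => ccab
  | cabbbcbc => cabbabc => cabbaa => cabb
  | aab => b

aa->; bc->a; cb->c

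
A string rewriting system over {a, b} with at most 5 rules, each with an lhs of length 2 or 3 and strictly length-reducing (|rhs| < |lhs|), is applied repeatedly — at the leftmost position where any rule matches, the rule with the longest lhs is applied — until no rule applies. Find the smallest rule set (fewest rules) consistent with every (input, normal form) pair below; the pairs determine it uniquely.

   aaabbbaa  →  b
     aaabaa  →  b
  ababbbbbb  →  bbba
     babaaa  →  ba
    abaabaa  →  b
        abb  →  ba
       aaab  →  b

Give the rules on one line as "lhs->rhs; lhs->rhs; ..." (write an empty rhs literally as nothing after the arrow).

aa->b; ab->; abb->ba; baa->aa

  | aaabbbaa => babbbaa => bbabaa => bbaa => baa => aa => b
  | aaabaa => babaa => baa => aa => b
  | ababbbbbb => abbbbbb => babbbb => bbabb => bbba
  | babaaa => baaa => aaa => ba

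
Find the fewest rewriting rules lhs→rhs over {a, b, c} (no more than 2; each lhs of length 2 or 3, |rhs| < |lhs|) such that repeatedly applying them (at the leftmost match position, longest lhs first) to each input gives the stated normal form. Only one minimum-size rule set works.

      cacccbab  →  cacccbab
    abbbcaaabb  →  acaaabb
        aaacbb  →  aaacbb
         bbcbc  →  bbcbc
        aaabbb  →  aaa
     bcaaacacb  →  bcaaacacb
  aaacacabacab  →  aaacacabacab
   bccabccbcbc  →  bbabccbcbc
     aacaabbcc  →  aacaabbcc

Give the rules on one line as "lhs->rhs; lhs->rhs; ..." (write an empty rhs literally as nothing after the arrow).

  | cacccbab
  | abbbcaaabb => acaaabb
  | aaacbb
  | bbcbc

bbb->; cca->ba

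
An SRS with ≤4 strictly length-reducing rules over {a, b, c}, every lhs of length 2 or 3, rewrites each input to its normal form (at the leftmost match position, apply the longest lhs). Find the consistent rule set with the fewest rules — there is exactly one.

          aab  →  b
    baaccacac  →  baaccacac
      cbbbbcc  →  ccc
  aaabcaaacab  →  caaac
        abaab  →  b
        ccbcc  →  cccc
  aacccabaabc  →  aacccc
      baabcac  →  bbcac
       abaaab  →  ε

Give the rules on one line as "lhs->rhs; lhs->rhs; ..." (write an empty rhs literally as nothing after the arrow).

  | aab => b
  | baaccacac
  | cbbbbcc => cbbbcc => cbbcc => cbcc => ccc
  | aaabcaaacab => abcaaacab => caaacab => caaac

aab->b; ab->; cb->c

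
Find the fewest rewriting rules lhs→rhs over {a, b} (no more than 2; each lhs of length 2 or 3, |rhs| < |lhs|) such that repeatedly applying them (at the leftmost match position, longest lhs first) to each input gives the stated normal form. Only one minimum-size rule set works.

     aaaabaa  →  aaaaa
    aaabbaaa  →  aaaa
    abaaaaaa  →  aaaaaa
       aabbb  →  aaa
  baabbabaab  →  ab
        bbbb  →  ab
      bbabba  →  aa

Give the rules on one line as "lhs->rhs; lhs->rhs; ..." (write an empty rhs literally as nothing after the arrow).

ba->; bbb->a

  | aaaabaa => aaaaa
  | aaabbaaa => aaabaa => aaaa
  | abaaaaaa => aaaaaa
  | aabbb => aaa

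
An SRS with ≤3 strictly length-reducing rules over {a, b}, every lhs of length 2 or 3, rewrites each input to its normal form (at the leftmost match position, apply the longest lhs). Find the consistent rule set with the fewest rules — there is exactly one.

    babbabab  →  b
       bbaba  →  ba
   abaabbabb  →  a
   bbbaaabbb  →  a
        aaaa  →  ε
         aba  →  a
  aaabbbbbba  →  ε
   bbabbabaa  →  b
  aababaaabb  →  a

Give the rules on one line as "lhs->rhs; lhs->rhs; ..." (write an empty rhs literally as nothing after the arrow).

aa->; ab->; bb->a

  | babbabab => bbabab => aabab => bab => b
  | bbaba => aaba => ba
  | abaabbabb => aabbabb => bbabb => aabb => bb => a
  | bbbaaabbb => abaaabbb => aaabbb => abbb => bb => a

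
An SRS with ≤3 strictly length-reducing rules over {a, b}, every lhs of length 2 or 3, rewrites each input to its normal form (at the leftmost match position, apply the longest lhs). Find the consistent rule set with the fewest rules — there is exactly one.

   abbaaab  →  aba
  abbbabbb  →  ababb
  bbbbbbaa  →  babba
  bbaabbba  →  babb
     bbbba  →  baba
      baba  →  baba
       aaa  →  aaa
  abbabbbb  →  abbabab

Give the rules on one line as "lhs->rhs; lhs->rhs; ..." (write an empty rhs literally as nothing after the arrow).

  | abbaaab => abbbab => abaab => abbb => aba
  | abbbabbb => abaabbb => abbbbb => ababb
  | bbbbbbaa => babbbaa => babaaa => babba
  | bbaabbba => bbbbbba => babbba => babaa => babb

baa->bb; bbb->ba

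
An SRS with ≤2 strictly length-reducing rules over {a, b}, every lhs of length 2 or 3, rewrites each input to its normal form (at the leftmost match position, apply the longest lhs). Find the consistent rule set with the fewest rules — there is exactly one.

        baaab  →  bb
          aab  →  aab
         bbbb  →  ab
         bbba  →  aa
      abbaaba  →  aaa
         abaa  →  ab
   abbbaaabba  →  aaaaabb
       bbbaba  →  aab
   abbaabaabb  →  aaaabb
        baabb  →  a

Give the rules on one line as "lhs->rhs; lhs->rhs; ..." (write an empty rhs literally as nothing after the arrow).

ba->b; bbb->a

  | baaab => baab => bab => bb
  | aab
  | bbbb => ab
  | bbba => aa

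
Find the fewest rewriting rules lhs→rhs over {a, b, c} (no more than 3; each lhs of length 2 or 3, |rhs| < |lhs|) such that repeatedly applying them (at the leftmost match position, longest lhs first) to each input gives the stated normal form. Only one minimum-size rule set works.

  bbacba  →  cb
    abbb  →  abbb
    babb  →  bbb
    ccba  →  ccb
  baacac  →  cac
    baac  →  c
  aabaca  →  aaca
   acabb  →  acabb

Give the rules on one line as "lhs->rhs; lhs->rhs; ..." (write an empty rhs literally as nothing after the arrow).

  | bbacba => bbcba => bcba => cba => cb
  | abbb
  | babb => bbb
  | ccba => ccb

ba->b; bc->c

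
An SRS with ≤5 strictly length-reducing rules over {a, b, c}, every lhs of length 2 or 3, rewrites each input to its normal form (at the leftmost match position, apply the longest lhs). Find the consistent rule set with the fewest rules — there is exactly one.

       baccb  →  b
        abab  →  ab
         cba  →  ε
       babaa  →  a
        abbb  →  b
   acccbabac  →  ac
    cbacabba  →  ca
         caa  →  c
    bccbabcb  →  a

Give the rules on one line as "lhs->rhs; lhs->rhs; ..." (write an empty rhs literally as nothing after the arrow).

aa->; ba->; bb->a; cb->b

  | baccb => ccb => cb => b
  | abab => ab
  | cba => ba => ε
  | babaa => baa => a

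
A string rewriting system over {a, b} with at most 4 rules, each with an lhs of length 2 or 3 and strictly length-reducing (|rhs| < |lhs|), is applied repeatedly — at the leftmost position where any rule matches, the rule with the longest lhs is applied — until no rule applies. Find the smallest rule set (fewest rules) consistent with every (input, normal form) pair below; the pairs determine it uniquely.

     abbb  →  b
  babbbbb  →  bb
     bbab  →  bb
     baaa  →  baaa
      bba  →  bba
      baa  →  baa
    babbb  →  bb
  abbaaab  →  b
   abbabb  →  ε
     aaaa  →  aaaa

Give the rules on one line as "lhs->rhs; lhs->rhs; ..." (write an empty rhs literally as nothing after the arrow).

  | abbb => b
  | babbbbb => bbbb => bbb => bb
  | bbab => bbb => bb
  | baaa

ab->b; abb->; bbb->bb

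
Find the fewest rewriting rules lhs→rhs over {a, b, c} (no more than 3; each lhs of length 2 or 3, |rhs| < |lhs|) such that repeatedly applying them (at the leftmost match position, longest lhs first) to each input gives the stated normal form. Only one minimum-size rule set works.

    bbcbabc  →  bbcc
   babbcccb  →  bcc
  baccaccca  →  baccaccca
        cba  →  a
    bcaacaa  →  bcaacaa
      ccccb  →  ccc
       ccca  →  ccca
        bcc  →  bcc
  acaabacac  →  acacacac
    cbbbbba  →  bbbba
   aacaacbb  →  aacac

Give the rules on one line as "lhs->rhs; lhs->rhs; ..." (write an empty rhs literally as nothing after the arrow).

ab->c; cb->

  | bbcbabc => bbabc => bbcc
  | babbcccb => bcbcccb => bcccb => bcc
  | baccaccca
  | cba => a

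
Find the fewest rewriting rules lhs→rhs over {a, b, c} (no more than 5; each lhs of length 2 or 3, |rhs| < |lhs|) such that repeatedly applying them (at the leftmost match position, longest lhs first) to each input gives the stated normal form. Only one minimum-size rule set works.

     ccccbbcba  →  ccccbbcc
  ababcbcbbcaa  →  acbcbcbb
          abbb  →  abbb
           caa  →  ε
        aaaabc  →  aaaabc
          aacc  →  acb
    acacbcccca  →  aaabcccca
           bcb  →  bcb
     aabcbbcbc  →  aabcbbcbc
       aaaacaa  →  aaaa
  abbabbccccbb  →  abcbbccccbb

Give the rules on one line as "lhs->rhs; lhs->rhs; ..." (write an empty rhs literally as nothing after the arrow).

acc->cb; ba->c; caa->; cac->aa

  | ccccbbcba => ccccbbcc
  | ababcbcbbcaa => acbcbcbbcaa => acbcbcbb
  | abbb
  | caa => ε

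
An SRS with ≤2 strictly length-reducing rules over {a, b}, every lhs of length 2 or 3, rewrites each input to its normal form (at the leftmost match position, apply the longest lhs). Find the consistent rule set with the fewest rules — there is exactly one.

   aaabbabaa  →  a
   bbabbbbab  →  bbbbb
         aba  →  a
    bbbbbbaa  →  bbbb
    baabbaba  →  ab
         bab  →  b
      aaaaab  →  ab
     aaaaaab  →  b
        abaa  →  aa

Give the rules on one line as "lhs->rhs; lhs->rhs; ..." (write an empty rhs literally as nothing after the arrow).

  | aaabbabaa => abbabaa => abbaa => aba => a
  | bbabbbbab => bbbbbab => bbbbb
  | aba => a
  | bbbbbbaa => bbbbba => bbbb

aab->b; ba->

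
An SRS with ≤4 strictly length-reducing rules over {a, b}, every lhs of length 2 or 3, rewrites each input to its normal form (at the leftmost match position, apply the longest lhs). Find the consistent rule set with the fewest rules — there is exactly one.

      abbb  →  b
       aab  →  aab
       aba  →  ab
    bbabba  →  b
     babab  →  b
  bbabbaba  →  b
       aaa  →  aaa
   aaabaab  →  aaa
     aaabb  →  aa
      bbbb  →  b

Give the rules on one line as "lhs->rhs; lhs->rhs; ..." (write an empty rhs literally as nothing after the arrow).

  | abbb => b
  | aab
  | aba => ab
  | bbabba => babba => bbba => bba => ba => b

abb->; ba->b; baa->ab; bb->b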